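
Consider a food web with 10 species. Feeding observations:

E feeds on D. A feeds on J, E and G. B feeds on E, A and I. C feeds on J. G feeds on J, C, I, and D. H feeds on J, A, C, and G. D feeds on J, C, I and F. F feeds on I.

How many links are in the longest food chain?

One longest chain: J → C → D → E → A → B.
It has 6 species and 5 links.

5 links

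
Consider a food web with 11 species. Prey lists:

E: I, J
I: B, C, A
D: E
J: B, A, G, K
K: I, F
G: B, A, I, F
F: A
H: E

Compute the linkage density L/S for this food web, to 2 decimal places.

L/S = 1.64

There are L = 18 links among S = 11 species.
L/S = 18/11 = 1.6364 ≈ 1.64.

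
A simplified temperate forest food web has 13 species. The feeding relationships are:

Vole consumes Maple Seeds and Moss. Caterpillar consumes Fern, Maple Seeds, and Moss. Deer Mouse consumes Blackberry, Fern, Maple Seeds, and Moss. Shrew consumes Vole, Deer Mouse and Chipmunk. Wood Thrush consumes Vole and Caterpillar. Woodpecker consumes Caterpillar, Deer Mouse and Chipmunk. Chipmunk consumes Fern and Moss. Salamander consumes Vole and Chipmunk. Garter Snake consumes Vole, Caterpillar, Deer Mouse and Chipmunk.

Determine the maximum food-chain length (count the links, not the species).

2 links

One longest chain: Moss → Chipmunk → Woodpecker.
It has 3 species and 2 links.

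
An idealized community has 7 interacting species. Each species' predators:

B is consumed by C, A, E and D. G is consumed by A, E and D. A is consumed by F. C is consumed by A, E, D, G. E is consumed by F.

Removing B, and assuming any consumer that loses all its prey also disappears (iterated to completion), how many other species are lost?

Remove B.
Round 1: C (all prey gone) → extinct.
Round 2: G (all prey gone) → extinct.
Round 3: E (all prey gone), D (all prey gone), A (all prey gone) → extinct.
Round 4: F (all prey gone) → extinct.
No further losses. Total secondary extinctions: 6.

6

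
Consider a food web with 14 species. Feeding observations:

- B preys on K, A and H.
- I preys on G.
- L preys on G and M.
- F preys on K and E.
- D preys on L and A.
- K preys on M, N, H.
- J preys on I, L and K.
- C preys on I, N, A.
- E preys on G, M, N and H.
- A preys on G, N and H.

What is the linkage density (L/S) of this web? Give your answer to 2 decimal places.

There are L = 26 links among S = 14 species.
L/S = 26/14 = 1.8571 ≈ 1.86.

L/S = 1.86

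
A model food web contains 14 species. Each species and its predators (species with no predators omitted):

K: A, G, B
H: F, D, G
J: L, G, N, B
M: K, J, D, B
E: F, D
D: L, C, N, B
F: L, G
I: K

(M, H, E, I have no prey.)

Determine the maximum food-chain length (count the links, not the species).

2 links

One longest chain: M → K → A.
It has 3 species and 2 links.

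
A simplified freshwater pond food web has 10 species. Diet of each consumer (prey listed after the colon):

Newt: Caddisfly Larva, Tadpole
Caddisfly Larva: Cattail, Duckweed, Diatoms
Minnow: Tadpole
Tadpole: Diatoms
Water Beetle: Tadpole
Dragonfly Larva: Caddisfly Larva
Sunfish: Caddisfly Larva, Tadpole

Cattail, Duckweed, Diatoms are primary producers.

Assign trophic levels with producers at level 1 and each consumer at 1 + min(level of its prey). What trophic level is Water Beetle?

Diatoms is a producer → level 1.
Tadpole eats Diatoms → level 2.
Water Beetle eats Tadpole → level 3.
No prey of Water Beetle is below level 2, so 3 is the minimum.

Trophic level 3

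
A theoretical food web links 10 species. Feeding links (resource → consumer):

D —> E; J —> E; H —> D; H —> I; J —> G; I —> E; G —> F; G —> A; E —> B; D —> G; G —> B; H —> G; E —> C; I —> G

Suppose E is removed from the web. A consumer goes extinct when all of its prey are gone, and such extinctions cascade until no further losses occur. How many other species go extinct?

Remove E.
Round 1: C (all prey gone) → extinct.
No further losses. Total secondary extinctions: 1.

1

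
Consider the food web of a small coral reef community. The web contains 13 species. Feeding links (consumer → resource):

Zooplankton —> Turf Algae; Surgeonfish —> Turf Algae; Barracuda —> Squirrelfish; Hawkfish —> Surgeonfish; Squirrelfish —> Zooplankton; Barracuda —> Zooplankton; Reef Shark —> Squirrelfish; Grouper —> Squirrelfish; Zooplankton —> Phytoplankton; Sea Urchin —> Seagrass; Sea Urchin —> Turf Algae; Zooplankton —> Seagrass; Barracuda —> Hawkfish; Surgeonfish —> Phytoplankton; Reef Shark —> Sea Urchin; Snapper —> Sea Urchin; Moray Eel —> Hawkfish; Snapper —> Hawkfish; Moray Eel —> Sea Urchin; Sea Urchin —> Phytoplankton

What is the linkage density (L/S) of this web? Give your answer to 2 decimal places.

There are L = 20 links among S = 13 species.
L/S = 20/13 = 1.5385 ≈ 1.54.

L/S = 1.54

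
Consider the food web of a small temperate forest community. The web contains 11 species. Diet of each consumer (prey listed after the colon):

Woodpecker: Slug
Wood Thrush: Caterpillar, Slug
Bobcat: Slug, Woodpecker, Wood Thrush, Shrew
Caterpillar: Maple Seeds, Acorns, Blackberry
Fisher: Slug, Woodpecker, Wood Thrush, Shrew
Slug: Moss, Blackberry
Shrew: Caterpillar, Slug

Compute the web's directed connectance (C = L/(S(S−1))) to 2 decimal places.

The web has S = 11 species and L = 18 feeding links.
C = L / (S(S−1)) = 18 / 110 = 0.1636 ≈ 0.16.

C = 0.16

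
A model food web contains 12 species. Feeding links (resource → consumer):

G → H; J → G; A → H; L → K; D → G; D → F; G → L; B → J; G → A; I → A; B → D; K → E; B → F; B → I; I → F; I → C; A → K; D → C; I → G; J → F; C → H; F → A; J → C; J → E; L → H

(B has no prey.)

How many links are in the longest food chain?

One longest chain: B → J → G → L → K → E.
It has 6 species and 5 links.

5 links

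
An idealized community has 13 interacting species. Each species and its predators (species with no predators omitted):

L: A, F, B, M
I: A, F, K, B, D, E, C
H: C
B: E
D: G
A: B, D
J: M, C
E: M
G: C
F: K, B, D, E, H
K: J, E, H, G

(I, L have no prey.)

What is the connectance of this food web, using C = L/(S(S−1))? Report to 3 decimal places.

C = 0.186

The web has S = 13 species and L = 29 feeding links.
C = L / (S(S−1)) = 29 / 156 = 0.1859 ≈ 0.186.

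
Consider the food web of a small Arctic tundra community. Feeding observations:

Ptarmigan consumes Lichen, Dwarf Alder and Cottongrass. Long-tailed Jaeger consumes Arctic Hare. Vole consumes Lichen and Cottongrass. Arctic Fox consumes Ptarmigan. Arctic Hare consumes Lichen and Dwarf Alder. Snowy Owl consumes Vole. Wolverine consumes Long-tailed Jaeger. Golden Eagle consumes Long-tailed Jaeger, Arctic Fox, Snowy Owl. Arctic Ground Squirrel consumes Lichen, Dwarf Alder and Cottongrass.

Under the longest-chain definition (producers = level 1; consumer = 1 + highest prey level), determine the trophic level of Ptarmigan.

Dwarf Alder is a producer → level 1.
Ptarmigan eats Dwarf Alder (level 1); other prey at levels: Cottongrass 1, Lichen 1 → level 2.

Trophic level 2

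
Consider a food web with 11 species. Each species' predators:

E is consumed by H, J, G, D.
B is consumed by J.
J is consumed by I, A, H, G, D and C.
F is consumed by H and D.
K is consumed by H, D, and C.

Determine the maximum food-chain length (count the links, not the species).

2 links

One longest chain: E → J → D.
It has 3 species and 2 links.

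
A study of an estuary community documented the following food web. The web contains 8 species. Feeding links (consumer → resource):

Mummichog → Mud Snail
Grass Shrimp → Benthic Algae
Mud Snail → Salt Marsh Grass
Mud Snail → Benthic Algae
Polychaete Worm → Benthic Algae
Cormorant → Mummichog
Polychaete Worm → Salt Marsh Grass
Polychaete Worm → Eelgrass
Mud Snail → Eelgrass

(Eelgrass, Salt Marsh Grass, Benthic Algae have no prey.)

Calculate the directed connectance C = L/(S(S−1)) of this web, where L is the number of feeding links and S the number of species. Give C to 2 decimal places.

The web has S = 8 species and L = 9 feeding links.
C = L / (S(S−1)) = 9 / 56 = 0.1607 ≈ 0.16.

C = 0.16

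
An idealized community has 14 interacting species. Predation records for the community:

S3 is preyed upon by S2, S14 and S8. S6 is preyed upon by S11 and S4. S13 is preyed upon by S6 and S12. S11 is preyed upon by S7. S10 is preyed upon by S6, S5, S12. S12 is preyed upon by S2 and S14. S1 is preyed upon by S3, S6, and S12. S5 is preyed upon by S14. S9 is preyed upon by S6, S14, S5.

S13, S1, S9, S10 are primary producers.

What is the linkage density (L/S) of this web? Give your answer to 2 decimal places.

There are L = 20 links among S = 14 species.
L/S = 20/14 = 1.4286 ≈ 1.43.

L/S = 1.43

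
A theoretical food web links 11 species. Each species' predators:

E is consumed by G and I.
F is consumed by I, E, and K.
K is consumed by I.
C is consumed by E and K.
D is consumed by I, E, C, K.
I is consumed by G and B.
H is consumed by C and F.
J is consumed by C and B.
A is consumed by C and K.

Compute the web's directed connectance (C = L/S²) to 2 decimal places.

C = 0.17

The web has S = 11 species and L = 20 feeding links.
C = L / S² = 20 / 121 = 0.1653 ≈ 0.17.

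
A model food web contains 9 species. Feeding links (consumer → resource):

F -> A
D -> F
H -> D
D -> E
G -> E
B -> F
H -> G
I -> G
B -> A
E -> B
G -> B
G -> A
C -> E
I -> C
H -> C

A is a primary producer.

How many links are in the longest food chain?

One longest chain: A → F → B → E → C → I.
It has 6 species and 5 links.

5 links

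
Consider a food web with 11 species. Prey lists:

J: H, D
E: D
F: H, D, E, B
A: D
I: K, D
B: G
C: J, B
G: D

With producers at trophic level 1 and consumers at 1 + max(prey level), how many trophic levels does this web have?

4

Producers (level 1): H, K, D.
D → G → B → C gives C level 4.
No species has a prey at level 4, so no species reaches level 5.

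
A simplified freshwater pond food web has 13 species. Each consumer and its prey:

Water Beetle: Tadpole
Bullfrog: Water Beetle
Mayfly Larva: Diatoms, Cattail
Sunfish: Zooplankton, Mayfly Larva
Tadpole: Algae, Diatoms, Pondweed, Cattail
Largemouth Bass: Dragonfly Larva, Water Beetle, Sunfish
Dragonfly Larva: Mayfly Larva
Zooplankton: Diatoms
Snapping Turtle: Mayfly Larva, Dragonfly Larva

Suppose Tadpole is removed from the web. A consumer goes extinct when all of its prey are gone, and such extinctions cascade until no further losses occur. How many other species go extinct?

2

Remove Tadpole.
Round 1: Water Beetle (all prey gone) → extinct.
Round 2: Bullfrog (all prey gone) → extinct.
No further losses. Total secondary extinctions: 2.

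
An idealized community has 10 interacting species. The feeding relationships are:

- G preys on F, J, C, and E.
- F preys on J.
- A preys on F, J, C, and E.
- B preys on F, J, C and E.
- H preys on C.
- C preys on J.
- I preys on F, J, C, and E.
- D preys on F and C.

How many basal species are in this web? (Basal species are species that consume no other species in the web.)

2

Basal species (no prey listed): E, J.
Count: 2.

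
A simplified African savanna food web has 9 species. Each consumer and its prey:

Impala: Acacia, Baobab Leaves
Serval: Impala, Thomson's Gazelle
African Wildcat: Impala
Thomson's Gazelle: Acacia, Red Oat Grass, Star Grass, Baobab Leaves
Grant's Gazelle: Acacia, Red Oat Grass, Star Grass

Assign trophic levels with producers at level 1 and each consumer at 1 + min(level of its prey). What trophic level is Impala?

Trophic level 2

Acacia is a producer → level 1.
Impala eats Acacia → level 2.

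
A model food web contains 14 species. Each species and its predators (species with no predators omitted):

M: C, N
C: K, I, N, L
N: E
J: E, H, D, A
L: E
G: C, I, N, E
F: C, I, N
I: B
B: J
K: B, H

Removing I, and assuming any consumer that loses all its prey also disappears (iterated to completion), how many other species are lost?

0

Remove I.
Every predator of it retains at least one other prey: B still has K.
No consumer loses all prey, so no secondary extinctions occur.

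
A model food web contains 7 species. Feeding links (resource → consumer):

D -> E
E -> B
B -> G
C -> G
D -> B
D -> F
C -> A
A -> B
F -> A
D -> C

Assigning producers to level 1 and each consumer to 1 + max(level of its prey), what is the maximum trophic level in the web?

Producers (level 1): D.
D → F → A → B → G gives G level 5.
No species has a prey at level 5, so no species reaches level 6.

5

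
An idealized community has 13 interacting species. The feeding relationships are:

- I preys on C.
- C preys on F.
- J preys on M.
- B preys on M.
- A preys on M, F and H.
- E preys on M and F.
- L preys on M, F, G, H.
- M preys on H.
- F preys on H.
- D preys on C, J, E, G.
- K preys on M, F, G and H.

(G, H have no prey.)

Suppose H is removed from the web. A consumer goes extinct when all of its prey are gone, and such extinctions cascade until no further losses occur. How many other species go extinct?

8

Remove H.
Round 1: F (all prey gone), M (all prey gone) → extinct.
Round 2: B (all prey gone), C (all prey gone), E (all prey gone), A (all prey gone), J (all prey gone) → extinct.
Round 3: I (all prey gone) → extinct.
No further losses. Total secondary extinctions: 8.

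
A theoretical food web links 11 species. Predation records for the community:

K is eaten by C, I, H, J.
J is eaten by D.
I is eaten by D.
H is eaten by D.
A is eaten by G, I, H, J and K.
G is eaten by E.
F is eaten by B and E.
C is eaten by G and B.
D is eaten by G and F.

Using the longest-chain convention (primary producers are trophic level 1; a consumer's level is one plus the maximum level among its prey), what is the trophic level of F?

A is a producer → level 1.
K eats A → level 2.
J eats K (level 2); other prey at levels: A 1 → level 3.
D eats J (level 3); other prey at levels: H 3, I 3 → level 4.
F eats D → level 5.

Trophic level 5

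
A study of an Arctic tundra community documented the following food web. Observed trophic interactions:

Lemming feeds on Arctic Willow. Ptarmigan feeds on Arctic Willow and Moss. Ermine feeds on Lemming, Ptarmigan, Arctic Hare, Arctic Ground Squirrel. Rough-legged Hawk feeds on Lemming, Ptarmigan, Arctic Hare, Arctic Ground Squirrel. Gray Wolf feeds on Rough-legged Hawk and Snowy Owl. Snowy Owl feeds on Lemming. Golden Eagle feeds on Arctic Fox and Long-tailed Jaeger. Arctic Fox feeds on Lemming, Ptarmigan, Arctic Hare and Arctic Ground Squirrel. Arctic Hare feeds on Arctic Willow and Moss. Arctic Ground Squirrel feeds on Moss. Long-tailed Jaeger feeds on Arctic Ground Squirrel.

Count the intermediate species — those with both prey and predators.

8

Intermediate species (has both prey and predators): Arctic Ground Squirrel, Lemming, Arctic Hare, Ptarmigan, Snowy Owl, Arctic Fox, Rough-legged Hawk, Long-tailed Jaeger.
Count: 8.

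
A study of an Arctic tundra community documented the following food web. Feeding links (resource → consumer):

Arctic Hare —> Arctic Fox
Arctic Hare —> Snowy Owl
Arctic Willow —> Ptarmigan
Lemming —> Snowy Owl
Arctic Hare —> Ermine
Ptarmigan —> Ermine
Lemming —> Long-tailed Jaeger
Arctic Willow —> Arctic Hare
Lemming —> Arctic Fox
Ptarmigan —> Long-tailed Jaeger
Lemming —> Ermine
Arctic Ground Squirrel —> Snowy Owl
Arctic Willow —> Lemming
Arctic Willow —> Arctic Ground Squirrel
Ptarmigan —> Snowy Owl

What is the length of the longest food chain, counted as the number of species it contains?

3 species

One longest chain: Arctic Willow → Lemming → Arctic Fox.
It has 3 species and 2 links.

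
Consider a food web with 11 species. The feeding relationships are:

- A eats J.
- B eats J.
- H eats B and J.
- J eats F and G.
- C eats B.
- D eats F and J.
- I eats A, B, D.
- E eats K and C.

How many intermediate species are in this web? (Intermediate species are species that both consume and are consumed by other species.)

5

Intermediate species (has both prey and predators): J, B, A, D, C.
Count: 5.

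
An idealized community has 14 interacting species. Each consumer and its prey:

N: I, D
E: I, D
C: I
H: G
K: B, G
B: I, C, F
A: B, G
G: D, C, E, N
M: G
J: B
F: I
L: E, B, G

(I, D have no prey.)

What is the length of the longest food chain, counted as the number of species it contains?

One longest chain: I → C → G → M.
It has 4 species and 3 links.

4 species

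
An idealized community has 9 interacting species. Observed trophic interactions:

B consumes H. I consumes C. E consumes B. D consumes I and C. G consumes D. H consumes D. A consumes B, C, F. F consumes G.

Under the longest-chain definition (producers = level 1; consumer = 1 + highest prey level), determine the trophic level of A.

Trophic level 6

C is a producer → level 1.
I eats C → level 2.
D eats I (level 2); other prey at levels: C 1 → level 3.
H eats D → level 4.
B eats H → level 5.
A eats B (level 5); other prey at levels: C 1, F 5 → level 6.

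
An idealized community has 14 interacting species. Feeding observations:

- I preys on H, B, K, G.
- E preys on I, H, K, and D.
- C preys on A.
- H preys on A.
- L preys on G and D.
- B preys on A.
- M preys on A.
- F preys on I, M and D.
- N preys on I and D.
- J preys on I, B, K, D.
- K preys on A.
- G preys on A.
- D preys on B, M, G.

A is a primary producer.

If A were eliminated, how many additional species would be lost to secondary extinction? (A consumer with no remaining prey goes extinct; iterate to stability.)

13

Remove A.
Round 1: M (all prey gone), K (all prey gone), C (all prey gone), B (all prey gone), G (all prey gone), H (all prey gone) → extinct.
Round 2: I (all prey gone), D (all prey gone) → extinct.
Round 3: F (all prey gone), N (all prey gone), J (all prey gone), E (all prey gone), L (all prey gone) → extinct.
No further losses. Total secondary extinctions: 13.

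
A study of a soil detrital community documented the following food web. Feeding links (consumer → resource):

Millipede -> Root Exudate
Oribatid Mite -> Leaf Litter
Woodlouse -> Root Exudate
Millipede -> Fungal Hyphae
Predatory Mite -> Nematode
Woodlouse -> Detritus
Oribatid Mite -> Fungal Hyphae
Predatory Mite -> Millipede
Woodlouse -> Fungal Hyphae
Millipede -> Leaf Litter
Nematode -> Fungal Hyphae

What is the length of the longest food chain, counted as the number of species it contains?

3 species

One longest chain: Fungal Hyphae → Nematode → Predatory Mite.
It has 3 species and 2 links.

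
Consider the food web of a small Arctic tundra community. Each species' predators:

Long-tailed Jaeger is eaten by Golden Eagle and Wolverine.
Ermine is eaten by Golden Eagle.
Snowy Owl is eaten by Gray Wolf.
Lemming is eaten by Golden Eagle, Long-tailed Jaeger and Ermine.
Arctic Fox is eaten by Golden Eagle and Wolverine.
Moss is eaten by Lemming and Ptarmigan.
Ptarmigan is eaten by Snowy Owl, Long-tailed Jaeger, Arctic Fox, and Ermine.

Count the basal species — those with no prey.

Basal species (no prey listed): Moss.
Count: 1.

1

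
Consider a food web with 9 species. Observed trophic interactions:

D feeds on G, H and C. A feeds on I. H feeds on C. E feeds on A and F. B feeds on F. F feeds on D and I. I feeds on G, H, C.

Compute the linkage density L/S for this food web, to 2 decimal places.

There are L = 13 links among S = 9 species.
L/S = 13/9 = 1.4444 ≈ 1.44.

L/S = 1.44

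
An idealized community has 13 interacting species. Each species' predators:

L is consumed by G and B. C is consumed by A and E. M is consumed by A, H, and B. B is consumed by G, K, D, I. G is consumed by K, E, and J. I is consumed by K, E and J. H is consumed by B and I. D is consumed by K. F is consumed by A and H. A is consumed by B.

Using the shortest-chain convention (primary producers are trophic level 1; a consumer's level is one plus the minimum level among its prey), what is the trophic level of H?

M is a producer → level 1.
H eats M → level 2.

Trophic level 2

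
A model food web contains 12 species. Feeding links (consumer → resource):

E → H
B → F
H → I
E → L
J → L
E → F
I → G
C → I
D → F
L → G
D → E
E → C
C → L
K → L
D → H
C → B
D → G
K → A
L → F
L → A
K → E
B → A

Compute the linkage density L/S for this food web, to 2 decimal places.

There are L = 22 links among S = 12 species.
L/S = 22/12 = 1.8333 ≈ 1.83.

L/S = 1.83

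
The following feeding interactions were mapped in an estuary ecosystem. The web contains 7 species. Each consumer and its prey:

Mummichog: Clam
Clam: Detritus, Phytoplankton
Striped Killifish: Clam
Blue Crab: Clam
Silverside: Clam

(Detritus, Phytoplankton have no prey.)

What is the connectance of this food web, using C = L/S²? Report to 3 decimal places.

The web has S = 7 species and L = 6 feeding links.
C = L / S² = 6 / 49 = 0.1224 ≈ 0.122.

C = 0.122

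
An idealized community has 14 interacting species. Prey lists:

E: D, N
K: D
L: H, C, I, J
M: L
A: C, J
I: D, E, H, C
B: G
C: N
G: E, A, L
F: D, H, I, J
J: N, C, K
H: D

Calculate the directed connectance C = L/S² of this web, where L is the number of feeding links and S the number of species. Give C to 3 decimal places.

The web has S = 14 species and L = 27 feeding links.
C = L / S² = 27 / 196 = 0.1378 ≈ 0.138.

C = 0.138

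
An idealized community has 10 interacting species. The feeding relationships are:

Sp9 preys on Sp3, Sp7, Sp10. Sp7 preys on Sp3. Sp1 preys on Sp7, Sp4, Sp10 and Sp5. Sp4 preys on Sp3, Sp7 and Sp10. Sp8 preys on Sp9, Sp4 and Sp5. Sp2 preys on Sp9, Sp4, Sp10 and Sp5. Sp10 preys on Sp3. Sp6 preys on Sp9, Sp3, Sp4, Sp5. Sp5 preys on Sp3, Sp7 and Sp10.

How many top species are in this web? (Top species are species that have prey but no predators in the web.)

Top species (has prey, but nothing eats it): Sp2, Sp6, Sp8, Sp1.
Count: 4.

4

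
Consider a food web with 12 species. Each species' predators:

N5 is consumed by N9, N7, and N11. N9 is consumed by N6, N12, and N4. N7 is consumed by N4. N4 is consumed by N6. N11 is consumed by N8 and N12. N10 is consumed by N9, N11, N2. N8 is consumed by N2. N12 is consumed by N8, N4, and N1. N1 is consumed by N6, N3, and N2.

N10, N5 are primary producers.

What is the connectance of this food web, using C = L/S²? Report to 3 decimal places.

The web has S = 12 species and L = 20 feeding links.
C = L / S² = 20 / 144 = 0.1389 ≈ 0.139.

C = 0.139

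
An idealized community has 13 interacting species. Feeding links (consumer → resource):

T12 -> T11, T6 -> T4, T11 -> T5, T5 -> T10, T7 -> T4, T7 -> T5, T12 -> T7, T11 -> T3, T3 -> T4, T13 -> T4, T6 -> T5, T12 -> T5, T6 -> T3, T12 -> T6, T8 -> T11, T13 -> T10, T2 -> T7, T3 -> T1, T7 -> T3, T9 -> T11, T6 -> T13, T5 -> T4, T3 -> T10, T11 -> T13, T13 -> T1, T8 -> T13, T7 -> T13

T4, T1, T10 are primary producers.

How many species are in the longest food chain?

One longest chain: T4 → T13 → T11 → T8.
It has 4 species and 3 links.

4 species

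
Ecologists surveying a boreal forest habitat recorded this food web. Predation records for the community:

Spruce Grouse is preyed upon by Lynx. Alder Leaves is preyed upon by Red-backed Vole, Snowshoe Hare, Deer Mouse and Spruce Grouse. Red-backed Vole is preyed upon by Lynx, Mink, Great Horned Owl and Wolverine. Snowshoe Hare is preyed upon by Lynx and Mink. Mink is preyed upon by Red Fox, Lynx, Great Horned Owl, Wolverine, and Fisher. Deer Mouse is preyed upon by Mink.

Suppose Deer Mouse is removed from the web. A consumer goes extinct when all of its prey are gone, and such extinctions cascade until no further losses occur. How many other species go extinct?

0

Remove Deer Mouse.
Every predator of it retains at least one other prey: Mink still has Snowshoe Hare, Red-backed Vole.
No consumer loses all prey, so no secondary extinctions occur.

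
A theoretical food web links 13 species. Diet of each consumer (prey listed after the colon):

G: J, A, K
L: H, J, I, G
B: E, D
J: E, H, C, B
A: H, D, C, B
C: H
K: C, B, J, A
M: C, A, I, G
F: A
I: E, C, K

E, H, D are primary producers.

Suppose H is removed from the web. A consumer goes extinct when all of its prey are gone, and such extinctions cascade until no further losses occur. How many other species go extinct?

1

Remove H.
Round 1: C (all prey gone) → extinct.
No further losses. Total secondary extinctions: 1.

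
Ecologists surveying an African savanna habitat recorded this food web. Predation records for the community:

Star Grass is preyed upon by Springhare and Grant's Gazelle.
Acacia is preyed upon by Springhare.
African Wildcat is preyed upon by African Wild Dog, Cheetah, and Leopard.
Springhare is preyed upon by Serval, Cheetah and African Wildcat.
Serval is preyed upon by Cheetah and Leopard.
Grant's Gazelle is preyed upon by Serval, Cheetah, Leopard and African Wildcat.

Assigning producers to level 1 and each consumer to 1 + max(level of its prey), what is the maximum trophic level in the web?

4

Producers (level 1): Acacia, Star Grass.
Star Grass → Grant's Gazelle → Serval → Leopard gives Leopard level 4.
No species has a prey at level 4, so no species reaches level 5.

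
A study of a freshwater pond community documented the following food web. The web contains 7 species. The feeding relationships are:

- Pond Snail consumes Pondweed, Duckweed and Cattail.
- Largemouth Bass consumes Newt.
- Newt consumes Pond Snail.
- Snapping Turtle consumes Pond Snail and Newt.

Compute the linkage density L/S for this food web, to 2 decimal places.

There are L = 7 links among S = 7 species.
L/S = 7/7 = 1.0000 ≈ 1.00.

L/S = 1.00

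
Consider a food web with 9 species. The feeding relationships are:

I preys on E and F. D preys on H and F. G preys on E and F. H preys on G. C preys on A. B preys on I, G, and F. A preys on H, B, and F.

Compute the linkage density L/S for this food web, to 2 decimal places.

L/S = 1.56

There are L = 14 links among S = 9 species.
L/S = 14/9 = 1.5556 ≈ 1.56.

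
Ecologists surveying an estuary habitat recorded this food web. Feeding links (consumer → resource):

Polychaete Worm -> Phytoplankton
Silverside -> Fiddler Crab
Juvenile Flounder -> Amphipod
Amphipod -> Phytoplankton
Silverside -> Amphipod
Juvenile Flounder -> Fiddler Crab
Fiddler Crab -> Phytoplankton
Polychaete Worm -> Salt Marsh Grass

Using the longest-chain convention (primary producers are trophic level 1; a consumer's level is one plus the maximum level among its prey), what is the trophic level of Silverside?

Trophic level 3

Phytoplankton is a producer → level 1.
Fiddler Crab eats Phytoplankton → level 2.
Silverside eats Fiddler Crab (level 2); other prey at levels: Amphipod 2 → level 3.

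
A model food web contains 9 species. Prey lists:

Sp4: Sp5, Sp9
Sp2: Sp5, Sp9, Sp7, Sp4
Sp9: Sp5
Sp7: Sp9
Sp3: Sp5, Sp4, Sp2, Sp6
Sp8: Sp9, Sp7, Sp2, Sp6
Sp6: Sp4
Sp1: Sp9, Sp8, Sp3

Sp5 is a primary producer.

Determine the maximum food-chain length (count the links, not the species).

5 links

One longest chain: Sp5 → Sp9 → Sp7 → Sp2 → Sp8 → Sp1.
It has 6 species and 5 links.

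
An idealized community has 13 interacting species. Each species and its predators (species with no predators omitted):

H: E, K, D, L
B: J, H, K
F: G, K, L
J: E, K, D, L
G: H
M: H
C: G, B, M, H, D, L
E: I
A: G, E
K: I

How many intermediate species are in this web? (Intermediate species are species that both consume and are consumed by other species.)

7

Intermediate species (has both prey and predators): G, B, M, J, H, E, K.
Count: 7.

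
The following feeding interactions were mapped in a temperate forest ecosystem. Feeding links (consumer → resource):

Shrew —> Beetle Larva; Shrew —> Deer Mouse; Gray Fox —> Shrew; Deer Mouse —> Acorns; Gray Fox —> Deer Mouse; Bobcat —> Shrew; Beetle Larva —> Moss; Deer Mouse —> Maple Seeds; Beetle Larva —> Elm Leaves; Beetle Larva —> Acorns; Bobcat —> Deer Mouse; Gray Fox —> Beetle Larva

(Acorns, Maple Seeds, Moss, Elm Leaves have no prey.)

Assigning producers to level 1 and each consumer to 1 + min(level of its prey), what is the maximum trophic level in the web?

Producers (level 1): Acorns, Maple Seeds, Moss, Elm Leaves.
Following each consumer down to its lowest-level prey: Acorns → Deer Mouse → Gray Fox (levels 1 through 3).
All prey of Gray Fox (Deer Mouse 2, Beetle Larva 2, Shrew 3) are at level 2 or above, so Gray Fox is at level 1 + 2 = 3.
Every consumer has at least one prey at level 2 or below, so none exceeds level 3.

3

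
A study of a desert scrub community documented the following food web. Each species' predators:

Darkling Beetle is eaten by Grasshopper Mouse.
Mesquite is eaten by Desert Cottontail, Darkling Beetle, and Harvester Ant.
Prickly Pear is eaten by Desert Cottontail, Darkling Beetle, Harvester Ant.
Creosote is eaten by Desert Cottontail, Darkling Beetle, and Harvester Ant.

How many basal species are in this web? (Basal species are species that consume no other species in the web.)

Basal species (no prey listed): Prickly Pear, Mesquite, Creosote.
Count: 3.

3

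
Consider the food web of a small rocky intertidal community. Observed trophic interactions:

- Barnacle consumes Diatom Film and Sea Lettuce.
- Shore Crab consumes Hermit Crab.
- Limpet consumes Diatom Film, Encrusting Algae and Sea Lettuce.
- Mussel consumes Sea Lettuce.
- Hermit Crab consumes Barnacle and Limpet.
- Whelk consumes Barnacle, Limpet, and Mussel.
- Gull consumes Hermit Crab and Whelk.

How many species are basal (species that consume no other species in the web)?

3

Basal species (no prey listed): Diatom Film, Sea Lettuce, Encrusting Algae.
Count: 3.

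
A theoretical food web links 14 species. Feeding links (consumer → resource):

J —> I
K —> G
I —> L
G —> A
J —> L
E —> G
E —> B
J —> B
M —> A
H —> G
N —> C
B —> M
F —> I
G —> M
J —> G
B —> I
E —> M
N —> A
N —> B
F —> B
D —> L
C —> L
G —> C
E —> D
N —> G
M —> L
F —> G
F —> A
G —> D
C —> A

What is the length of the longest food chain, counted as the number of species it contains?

One longest chain: L → D → G → J.
It has 4 species and 3 links.

4 species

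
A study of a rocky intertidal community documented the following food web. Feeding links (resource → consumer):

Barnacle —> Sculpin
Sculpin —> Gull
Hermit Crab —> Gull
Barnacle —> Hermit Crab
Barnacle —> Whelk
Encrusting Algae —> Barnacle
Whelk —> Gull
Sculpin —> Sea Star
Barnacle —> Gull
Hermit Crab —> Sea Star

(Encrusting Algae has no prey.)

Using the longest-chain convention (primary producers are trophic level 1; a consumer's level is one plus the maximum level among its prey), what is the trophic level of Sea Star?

Encrusting Algae is a producer → level 1.
Barnacle eats Encrusting Algae → level 2.
Hermit Crab eats Barnacle → level 3.
Sea Star eats Hermit Crab (level 3); other prey at levels: Sculpin 3 → level 4.

Trophic level 4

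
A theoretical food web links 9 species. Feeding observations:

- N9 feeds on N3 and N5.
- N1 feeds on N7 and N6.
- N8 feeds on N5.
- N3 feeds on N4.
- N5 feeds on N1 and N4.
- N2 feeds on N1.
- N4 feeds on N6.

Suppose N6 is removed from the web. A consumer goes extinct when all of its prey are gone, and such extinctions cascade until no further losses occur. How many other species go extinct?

Remove N6.
Round 1: N4 (all prey gone) → extinct.
Round 2: N3 (all prey gone) → extinct.
No further losses. Total secondary extinctions: 2.

2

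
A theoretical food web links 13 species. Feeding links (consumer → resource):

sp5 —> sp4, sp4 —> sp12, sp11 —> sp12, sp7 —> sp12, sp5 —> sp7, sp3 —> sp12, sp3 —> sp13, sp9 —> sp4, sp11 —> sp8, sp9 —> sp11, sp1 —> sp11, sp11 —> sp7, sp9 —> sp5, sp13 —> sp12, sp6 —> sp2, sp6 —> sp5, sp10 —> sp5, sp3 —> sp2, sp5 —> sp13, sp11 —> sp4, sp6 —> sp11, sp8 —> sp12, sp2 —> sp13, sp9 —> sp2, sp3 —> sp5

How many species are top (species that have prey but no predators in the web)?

5

Top species (has prey, but nothing eats it): sp10, sp9, sp6, sp3, sp1.
Count: 5.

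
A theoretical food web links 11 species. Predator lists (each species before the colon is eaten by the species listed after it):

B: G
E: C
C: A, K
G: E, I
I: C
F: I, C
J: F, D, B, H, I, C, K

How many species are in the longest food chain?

One longest chain: J → B → G → E → C → A.
It has 6 species and 5 links.

6 species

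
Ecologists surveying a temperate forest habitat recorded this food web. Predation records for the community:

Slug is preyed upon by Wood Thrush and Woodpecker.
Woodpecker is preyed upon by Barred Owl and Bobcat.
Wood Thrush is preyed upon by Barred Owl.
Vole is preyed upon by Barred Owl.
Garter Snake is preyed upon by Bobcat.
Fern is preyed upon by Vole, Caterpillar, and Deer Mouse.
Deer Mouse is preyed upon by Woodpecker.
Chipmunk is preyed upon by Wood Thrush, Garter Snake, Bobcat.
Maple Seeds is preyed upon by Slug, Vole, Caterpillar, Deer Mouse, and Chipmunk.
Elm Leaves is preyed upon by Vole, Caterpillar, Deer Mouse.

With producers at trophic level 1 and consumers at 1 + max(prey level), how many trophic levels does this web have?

Producers (level 1): Fern, Maple Seeds, Elm Leaves.
Maple Seeds → Slug → Woodpecker → Barred Owl gives Barred Owl level 4.
No species has a prey at level 4, so no species reaches level 5.

4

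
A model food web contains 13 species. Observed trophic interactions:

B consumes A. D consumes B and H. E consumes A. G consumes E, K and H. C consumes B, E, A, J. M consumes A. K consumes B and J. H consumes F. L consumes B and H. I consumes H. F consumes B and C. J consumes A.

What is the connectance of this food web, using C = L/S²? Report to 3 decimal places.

The web has S = 13 species and L = 21 feeding links.
C = L / S² = 21 / 169 = 0.1243 ≈ 0.124.

C = 0.124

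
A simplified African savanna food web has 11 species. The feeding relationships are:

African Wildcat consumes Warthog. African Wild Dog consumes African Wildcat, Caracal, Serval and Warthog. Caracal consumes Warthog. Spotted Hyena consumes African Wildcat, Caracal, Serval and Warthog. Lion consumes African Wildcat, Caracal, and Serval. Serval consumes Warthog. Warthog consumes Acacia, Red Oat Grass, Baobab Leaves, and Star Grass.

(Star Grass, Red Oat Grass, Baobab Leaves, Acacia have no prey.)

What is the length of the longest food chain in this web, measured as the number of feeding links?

3 links

One longest chain: Star Grass → Warthog → Caracal → African Wild Dog.
It has 4 species and 3 links.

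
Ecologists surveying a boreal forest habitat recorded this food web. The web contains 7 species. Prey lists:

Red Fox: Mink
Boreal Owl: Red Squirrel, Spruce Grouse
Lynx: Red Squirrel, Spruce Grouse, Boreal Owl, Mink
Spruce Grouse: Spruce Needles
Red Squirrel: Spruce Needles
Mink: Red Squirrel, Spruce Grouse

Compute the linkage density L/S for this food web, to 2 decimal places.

L/S = 1.57

There are L = 11 links among S = 7 species.
L/S = 11/7 = 1.5714 ≈ 1.57.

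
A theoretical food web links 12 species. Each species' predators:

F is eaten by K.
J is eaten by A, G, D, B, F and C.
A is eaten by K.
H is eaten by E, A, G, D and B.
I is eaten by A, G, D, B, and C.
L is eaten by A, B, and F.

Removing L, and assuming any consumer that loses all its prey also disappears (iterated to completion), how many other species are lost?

0

Remove L.
Every predator of it retains at least one other prey: F still has J; B still has J, I, H; A still has J, I, H.
No consumer loses all prey, so no secondary extinctions occur.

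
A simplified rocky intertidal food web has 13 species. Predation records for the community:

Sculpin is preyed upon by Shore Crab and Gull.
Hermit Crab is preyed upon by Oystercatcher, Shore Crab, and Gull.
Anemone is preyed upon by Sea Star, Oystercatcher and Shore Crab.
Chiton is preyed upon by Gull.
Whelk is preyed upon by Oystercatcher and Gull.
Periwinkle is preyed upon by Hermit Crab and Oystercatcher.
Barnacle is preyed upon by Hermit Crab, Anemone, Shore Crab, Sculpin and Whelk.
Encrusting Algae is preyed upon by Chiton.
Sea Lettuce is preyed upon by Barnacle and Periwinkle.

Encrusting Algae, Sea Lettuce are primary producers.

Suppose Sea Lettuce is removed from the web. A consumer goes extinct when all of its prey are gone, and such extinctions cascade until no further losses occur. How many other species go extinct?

9

Remove Sea Lettuce.
Round 1: Periwinkle (all prey gone), Barnacle (all prey gone) → extinct.
Round 2: Anemone (all prey gone), Hermit Crab (all prey gone), Whelk (all prey gone), Sculpin (all prey gone) → extinct.
Round 3: Sea Star (all prey gone), Shore Crab (all prey gone), Oystercatcher (all prey gone) → extinct.
No further losses. Total secondary extinctions: 9.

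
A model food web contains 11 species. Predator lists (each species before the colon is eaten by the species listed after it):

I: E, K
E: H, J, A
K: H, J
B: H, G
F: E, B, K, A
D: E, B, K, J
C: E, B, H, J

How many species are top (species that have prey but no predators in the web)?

4

Top species (has prey, but nothing eats it): H, J, A, G.
Count: 4.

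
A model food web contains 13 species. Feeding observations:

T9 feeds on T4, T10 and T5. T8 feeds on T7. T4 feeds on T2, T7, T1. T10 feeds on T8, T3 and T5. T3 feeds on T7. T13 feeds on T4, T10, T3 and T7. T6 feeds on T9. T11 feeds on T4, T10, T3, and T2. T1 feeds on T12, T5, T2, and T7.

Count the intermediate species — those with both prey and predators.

Intermediate species (has both prey and predators): T1, T8, T3, T10, T4, T9.
Count: 6.

6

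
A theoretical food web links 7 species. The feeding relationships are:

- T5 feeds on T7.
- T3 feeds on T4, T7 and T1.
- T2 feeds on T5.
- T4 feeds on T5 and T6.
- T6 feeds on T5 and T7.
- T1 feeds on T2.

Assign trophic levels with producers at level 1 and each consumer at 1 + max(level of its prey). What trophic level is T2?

Trophic level 3

T7 is a producer → level 1.
T5 eats T7 → level 2.
T2 eats T5 → level 3.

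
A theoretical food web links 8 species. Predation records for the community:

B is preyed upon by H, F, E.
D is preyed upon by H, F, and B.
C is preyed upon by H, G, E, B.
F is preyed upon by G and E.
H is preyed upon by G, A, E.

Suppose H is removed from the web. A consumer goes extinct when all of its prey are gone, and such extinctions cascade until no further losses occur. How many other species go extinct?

Remove H.
Round 1: A (all prey gone) → extinct.
No further losses. Total secondary extinctions: 1.

1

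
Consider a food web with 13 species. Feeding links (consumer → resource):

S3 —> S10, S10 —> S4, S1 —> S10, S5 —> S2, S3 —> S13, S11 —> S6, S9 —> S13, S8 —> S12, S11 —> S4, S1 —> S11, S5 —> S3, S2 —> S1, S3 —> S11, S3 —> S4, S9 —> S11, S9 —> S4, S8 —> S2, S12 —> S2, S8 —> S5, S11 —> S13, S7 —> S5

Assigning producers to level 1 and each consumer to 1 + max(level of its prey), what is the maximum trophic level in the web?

Producers (level 1): S6, S13, S4.
S6 → S11 → S1 → S2 → S5 → S7 gives S7 level 6.
No species has a prey at level 6, so no species reaches level 7.

6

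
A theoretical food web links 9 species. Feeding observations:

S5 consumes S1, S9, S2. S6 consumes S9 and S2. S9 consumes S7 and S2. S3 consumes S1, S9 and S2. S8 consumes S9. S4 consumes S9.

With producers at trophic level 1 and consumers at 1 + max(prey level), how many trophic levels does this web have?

3

Producers (level 1): S7, S2, S1.
S7 → S9 → S3 gives S3 level 3.
No species has a prey at level 3, so no species reaches level 4.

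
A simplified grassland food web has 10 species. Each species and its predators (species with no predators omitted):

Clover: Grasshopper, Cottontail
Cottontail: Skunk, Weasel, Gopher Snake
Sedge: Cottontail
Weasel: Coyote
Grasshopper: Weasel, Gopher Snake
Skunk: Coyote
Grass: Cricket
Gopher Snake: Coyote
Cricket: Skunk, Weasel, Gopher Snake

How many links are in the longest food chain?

One longest chain: Clover → Grasshopper → Gopher Snake → Coyote.
It has 4 species and 3 links.

3 links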